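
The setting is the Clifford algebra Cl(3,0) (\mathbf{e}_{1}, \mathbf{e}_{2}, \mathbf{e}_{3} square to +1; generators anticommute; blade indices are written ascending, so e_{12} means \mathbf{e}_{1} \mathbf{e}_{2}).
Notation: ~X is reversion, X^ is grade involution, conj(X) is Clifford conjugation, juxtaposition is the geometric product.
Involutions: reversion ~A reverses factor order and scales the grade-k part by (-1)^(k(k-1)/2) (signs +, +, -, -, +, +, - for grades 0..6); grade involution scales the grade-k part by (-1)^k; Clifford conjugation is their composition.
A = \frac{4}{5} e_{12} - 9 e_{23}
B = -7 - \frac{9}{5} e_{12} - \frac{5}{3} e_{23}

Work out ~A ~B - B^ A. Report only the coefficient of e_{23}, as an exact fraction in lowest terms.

first term: -\frac{339}{25} + \frac{28}{5} e_{12} - \frac{263}{15} e_{13} - 63 e_{23}
second term: -\frac{339}{25} - \frac{28}{5} e_{12} + \frac{263}{15} e_{13} + 63 e_{23}
Answer: -126


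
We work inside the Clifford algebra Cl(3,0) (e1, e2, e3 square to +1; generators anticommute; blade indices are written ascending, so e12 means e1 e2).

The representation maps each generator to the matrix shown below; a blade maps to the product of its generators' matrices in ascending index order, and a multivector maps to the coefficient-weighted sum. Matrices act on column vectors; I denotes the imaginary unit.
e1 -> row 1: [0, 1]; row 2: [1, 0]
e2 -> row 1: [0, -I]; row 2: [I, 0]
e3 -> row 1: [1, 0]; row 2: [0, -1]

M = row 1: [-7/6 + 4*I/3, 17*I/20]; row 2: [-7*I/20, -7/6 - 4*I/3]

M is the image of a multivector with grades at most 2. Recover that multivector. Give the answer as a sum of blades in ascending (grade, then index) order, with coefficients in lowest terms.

Method: 1, rho(e1), rho(e2), rho(e3) form a trace-orthogonal basis of the 2x2 complex matrices (tr(X Y) = 2 if X = Y, else 0), so M = m0*1 + m1*rho(e1) + m2*rho(e2) + m3*rho(e3) with m0 = tr(M)/2 = -7/6, m1 = tr(M rho(e1))/2 = I/4, m2 = tr(M rho(e2))/2 = -3/5, m3 = tr(M rho(e3))/2 = 4*I/3.
Multiplying table entries, the bivector images are rho(e12) = I*rho(e3), rho(e13) = -I*rho(e2), rho(e23) = I*rho(e1); with real blade coefficients the real parts of m0..m3 are the coefficients of 1, e1, e2, e3 and the imaginary parts give the bivectors (e23: Im m1, e13: -Im m2, e12: Im m3).
Answer: -7/6 - 3/5*e2 + 4/3*e12 + 1/4*e23


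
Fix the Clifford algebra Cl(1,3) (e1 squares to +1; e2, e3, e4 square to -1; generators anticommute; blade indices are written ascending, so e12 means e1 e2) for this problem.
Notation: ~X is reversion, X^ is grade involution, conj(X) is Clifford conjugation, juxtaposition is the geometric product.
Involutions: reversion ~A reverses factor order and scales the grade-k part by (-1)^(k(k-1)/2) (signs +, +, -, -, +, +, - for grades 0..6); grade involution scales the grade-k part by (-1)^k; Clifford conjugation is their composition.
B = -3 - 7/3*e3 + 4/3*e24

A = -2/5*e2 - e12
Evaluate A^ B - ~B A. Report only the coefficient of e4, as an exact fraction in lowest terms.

first term: -6/5*e2 - 8/15*e4 + 3*e12 + 4/3*e14 - 14/15*e23 + 7/3*e123
second term: 6/5*e2 + 8/15*e4 + 3*e12 + 4/3*e14 - 14/15*e23 + 7/3*e123
Answer: -16/15


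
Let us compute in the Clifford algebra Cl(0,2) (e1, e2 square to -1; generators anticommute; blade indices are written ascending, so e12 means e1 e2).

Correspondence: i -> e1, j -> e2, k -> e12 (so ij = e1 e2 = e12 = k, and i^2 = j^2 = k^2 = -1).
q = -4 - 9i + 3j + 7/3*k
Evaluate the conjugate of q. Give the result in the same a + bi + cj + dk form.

In blades: q = -4 - 9*e1 + 3*e2 + 7/3*e12.
Conjugation here is Clifford conjugation: the scalar is fixed and the grade-1 and grade-2 blades all flip sign, giving -4 + 9*e1 - 3*e2 - 7/3*e12; translating back:
Answer: -4 + 9i - 3j - 7/3*k


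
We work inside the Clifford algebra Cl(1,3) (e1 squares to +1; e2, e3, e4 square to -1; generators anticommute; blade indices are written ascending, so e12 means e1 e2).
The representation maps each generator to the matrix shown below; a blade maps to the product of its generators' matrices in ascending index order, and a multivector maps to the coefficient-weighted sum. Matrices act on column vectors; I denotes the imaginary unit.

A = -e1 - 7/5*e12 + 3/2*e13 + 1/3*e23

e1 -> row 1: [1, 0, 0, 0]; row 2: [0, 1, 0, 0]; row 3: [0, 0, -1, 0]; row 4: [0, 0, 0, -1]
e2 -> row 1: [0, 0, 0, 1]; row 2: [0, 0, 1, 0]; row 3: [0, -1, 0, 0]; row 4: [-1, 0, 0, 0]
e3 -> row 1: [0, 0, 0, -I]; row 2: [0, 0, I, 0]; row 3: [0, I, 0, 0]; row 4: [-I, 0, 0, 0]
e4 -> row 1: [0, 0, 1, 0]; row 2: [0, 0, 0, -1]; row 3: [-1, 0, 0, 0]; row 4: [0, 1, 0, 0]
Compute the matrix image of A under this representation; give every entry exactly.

Bivector images (products of the table entries): rho(e12) = rho(e1)rho(e2) = row 1: [0, 0, 0, 1]; row 2: [0, 0, 1, 0]; row 3: [0, 1, 0, 0]; row 4: [1, 0, 0, 0]; rho(e13) = rho(e1)rho(e3) = row 1: [0, 0, 0, -I]; row 2: [0, 0, I, 0]; row 3: [0, -I, 0, 0]; row 4: [I, 0, 0, 0]; rho(e23) = rho(e2)rho(e3) = row 1: [-I, 0, 0, 0]; row 2: [0, I, 0, 0]; row 3: [0, 0, -I, 0]; row 4: [0, 0, 0, I].
M = (-1)*rho(e1) + (-7/5)*rho(e12) + (3/2)*rho(e13) + (1/3)*rho(e23), summed entrywise:
Answer: row 1: [-1 - I/3, 0, 0, -7/5 - 3*I/2]; row 2: [0, -1 + I/3, -7/5 + 3*I/2, 0]; row 3: [0, -7/5 - 3*I/2, 1 - I/3, 0]; row 4: [-7/5 + 3*I/2, 0, 0, 1 + I/3]


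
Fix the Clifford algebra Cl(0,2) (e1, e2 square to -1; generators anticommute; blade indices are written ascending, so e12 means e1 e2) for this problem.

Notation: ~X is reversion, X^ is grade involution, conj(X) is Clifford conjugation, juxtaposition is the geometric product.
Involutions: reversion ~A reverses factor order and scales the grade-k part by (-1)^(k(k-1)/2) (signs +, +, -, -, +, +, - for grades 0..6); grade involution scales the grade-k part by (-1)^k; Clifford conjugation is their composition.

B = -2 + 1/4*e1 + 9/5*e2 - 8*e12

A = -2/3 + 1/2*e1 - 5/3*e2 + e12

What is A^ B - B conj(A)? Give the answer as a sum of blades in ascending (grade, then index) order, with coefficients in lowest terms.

first term: 155/24 - 143/10*e1 - 497/60*e2 + 121/60*e12
second term: -229/24 + 371/30*e1 - 17/60*e2 + 173/20*e12
Answer: 16 - 80/3*e1 - 8*e2 - 199/30*e12


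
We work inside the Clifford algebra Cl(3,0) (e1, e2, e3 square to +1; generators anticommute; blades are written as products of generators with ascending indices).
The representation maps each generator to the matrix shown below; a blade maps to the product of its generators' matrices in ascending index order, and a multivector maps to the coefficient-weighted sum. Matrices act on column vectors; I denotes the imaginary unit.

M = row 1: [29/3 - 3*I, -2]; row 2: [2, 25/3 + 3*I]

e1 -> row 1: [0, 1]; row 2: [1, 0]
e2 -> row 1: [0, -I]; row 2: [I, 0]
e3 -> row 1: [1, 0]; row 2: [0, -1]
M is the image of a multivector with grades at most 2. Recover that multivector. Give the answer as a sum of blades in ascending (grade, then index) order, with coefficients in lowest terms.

Method: 1, rho(e1), rho(e2), rho(e3) form a trace-orthogonal basis of the 2x2 complex matrices (tr(X Y) = 2 if X = Y, else 0), so M = m0*1 + m1*rho(e1) + m2*rho(e2) + m3*rho(e3) with m0 = tr(M)/2 = 9, m1 = tr(M rho(e1))/2 = 0, m2 = tr(M rho(e2))/2 = -2*I, m3 = tr(M rho(e3))/2 = 2/3 - 3*I.
Multiplying table entries, the bivector images are rho(e1 e2) = I*rho(e3), rho(e1 e3) = -I*rho(e2), rho(e2 e3) = I*rho(e1); with real blade coefficients the real parts of m0..m3 are the coefficients of 1, e1, e2, e3 and the imaginary parts give the bivectors (e2 e3: Im m1, e1 e3: -Im m2, e1 e2: Im m3).
Answer: 9 + 2/3*e3 - 3*e1 e2 + 2*e1 e3


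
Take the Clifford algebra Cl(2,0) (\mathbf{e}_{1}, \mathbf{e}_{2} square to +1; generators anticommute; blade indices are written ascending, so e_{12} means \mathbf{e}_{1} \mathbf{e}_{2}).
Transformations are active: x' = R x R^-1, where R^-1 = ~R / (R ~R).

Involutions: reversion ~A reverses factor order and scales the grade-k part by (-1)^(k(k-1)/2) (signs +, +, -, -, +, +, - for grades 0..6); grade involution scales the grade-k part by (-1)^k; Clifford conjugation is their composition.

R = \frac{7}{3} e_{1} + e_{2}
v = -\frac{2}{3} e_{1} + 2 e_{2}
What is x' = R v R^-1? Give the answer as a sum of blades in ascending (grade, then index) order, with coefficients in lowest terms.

~R = \frac{7}{3} e_{1} + e_{2}, and R ~R = \frac{58}{9}, so R^-1 = ~R / (\frac{58}{9}).
R v = \frac{4}{9} + \frac{16}{3} e_{12}
Answer: \frac{86}{87} e_{1} - \frac{54}{29} e_{2}


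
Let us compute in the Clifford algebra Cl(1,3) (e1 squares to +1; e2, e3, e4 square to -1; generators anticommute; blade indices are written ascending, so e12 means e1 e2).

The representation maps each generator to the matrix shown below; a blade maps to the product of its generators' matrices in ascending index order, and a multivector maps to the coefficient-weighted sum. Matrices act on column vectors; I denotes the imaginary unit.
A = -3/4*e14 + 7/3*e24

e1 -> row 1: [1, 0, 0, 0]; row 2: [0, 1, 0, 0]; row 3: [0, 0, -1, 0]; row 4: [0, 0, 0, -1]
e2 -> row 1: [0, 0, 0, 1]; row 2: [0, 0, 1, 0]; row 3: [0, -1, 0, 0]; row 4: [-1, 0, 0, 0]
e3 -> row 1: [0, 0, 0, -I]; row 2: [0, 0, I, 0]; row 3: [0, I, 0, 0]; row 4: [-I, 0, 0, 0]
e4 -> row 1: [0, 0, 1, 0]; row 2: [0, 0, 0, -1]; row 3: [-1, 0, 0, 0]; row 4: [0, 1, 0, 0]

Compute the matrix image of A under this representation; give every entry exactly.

Bivector images (products of the table entries): rho(e14) = rho(e1)rho(e4) = row 1: [0, 0, 1, 0]; row 2: [0, 0, 0, -1]; row 3: [1, 0, 0, 0]; row 4: [0, -1, 0, 0]; rho(e24) = rho(e2)rho(e4) = row 1: [0, 1, 0, 0]; row 2: [-1, 0, 0, 0]; row 3: [0, 0, 0, 1]; row 4: [0, 0, -1, 0].
M = (-3/4)*rho(e14) + (7/3)*rho(e24), summed entrywise:
Answer: row 1: [0, 7/3, -3/4, 0]; row 2: [-7/3, 0, 0, 3/4]; row 3: [-3/4, 0, 0, 7/3]; row 4: [0, 3/4, -7/3, 0]


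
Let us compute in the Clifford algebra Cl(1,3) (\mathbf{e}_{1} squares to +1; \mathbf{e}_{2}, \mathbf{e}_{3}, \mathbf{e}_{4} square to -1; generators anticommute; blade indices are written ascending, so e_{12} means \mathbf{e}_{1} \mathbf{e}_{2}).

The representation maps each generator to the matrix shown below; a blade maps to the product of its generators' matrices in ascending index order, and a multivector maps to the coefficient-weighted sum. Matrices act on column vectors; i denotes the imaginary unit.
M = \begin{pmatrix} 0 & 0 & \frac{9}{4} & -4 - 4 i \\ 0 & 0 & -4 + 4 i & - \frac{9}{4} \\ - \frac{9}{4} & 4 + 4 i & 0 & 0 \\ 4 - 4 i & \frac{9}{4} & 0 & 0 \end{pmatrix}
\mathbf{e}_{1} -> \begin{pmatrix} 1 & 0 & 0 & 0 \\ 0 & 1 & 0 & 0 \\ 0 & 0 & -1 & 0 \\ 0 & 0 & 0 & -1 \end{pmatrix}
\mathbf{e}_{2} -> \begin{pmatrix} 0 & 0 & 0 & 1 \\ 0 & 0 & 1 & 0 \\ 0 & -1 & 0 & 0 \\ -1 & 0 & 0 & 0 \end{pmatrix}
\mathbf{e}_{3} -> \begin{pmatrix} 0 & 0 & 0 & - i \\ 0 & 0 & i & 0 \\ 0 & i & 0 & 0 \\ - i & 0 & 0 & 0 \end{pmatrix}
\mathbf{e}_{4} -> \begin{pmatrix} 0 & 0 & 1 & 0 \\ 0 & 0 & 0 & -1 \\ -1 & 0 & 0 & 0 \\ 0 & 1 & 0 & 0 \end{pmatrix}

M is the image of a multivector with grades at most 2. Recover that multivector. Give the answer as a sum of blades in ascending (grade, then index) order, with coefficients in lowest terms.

Method: the blade images are trace-orthogonal — tr(rho(e_A) rho(e_B)^-1) = 4 if A = B and 0 otherwise — and rho(e_A)^-1 = (e_A)^2 * rho(e_A) with (e_A)^2 = +1 or -1, so the coefficient of e_A in the preimage is (e_A)^2 * tr(M rho(e_A))/4.
Nonzero projections over blades of grade <= 2: e_{2}: (e_{2})^2 = -1, tr(M rho(e_{2})) = 16, coefficient -4; e_{3}: (e_{3})^2 = -1, tr(M rho(e_{3})) = -16, coefficient 4; e_{4}: (e_{4})^2 = -1, tr(M rho(e_{4})) = -9, coefficient \frac{9}{4}. Every other blade of grade <= 2 projects to 0.
Answer: -4 e_{2} + 4 e_{3} + \frac{9}{4} e_{4}


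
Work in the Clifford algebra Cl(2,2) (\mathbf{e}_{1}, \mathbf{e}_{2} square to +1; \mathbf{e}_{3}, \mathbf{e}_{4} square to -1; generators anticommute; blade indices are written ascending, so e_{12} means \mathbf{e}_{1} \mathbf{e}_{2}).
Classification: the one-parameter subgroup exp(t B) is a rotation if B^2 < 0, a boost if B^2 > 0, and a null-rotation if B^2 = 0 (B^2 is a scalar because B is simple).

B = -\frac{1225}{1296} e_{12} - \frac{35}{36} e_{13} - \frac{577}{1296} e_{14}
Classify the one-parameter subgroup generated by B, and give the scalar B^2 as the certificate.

B^2 term by term: the squares give (-\frac{1225}{1296})^2*(e_{12})^2 + (-\frac{35}{36})^2*(e_{13})^2 + (-\frac{577}{1296})^2*(e_{14})^2 = \frac{1500625}{1679616}*(-1) + \frac{1225}{1296}*(+1) + \frac{332929}{1679616}*(+1) = \frac{1}{4} (each basis 2-blade squares to minus the product of its generators' squares); cross terms between blades sharing an index anticommute and cancel. So B^2 = \frac{1}{4}.
Answer: boost, certificate B^2 = \frac{1}{4}. Certificate logic: \frac{1}{4} is a conjugation-invariant scalar, so its sign fixes rotation versus boost versus null-rotation outright.


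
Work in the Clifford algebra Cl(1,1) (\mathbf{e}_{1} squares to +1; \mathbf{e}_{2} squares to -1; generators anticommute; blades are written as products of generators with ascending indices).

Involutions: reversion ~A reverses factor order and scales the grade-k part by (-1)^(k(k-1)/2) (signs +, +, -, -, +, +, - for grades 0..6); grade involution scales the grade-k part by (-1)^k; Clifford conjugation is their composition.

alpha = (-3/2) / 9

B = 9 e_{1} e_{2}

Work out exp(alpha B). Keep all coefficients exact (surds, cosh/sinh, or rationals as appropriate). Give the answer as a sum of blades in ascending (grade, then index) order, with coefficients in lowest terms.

B^2 = (9)^2*(e_{1} e_{2})^2 = 81*(+1) = 81 (a basis 2-blade squares to minus the product of its generators' squares).
B^2 = 81 — a positive square means the series sums to a boost: l = 9, alpha*l = - \frac{3}{2}, so exp(alpha B) = cosh(- \frac{3}{2}) + (sinh(- \frac{3}{2})/9)*B = \cosh{\left(\frac{3}{2} \right)} + (- \frac{\sinh{\left(\frac{3}{2} \right)}}{9})*B.
Answer: \cosh{\left(\frac{3}{2} \right)} - \sinh{\left(\frac{3}{2} \right)} e_{1} e_{2}


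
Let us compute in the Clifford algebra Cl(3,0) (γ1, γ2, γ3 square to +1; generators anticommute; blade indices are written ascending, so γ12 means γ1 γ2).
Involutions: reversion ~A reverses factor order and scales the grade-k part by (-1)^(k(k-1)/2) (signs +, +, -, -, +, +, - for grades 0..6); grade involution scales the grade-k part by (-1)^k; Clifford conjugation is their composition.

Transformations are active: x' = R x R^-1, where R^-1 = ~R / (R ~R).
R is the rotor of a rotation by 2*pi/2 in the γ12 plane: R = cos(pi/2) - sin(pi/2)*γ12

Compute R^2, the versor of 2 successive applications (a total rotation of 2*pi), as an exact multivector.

Because a rotor carries half the rotation angle, composing 2 copies of this γ12-plane rotor multiplies the phase: 2*(pi/2) = pi, hence R^2 = cos(pi) - sin(pi)*γ12.
cos(pi) = -1 and sin(pi) = 0, so R^2 = -1. The total rotation 2*pi is 1 full turn, so every vector returns to itself, yet the rotor is -1, on the OTHER sheet of the double cover (an odd number of 2*pi turns).
Answer: -1


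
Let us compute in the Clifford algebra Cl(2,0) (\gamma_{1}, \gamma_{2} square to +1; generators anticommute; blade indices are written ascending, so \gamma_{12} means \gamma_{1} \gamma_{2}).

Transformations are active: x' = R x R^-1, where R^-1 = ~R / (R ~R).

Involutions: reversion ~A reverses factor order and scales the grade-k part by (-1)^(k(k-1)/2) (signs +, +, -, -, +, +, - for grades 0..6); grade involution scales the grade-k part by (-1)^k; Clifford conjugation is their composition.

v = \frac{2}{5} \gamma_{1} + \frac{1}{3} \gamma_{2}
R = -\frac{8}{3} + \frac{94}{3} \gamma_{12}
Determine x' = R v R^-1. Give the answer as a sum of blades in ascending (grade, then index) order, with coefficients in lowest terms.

~R = -\frac{8}{3} - \frac{94}{3} \gamma_{12}, and R ~R = \frac{8900}{9}, so R^-1 = ~R / (\frac{8900}{9}).
R v = \frac{422}{45} \gamma_{1} - \frac{604}{45} \gamma_{2}
Answer: -\frac{15038}{33375} \gamma_{1} - \frac{2903}{11125} \gamma_{2}


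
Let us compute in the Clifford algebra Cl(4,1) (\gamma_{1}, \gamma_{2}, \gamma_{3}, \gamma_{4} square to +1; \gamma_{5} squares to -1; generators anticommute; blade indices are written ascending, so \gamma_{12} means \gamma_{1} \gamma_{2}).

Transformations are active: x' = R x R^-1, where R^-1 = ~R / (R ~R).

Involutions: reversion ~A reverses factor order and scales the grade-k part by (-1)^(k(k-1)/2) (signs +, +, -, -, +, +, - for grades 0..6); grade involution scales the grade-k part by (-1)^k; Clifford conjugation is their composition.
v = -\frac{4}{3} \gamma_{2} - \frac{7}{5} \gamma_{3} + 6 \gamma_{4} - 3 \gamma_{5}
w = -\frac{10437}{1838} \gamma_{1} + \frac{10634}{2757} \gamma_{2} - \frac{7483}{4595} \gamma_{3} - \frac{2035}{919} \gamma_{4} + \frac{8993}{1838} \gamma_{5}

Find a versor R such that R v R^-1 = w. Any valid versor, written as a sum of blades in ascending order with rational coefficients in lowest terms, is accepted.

R = v + w = -\frac{10437}{1838} \gamma_{1} + \frac{6958}{2757} \gamma_{2} - \frac{13916}{4595} \gamma_{3} + \frac{3479}{919} \gamma_{4} + \frac{3479}{1838} \gamma_{5} works: the equal norms (\frac{6916}{225}) guarantee its sandwich swaps v into w.
Answer: -\frac{10437}{1838} \gamma_{1} + \frac{6958}{2757} \gamma_{2} - \frac{13916}{4595} \gamma_{3} + \frac{3479}{919} \gamma_{4} + \frac{3479}{1838} \gamma_{5}


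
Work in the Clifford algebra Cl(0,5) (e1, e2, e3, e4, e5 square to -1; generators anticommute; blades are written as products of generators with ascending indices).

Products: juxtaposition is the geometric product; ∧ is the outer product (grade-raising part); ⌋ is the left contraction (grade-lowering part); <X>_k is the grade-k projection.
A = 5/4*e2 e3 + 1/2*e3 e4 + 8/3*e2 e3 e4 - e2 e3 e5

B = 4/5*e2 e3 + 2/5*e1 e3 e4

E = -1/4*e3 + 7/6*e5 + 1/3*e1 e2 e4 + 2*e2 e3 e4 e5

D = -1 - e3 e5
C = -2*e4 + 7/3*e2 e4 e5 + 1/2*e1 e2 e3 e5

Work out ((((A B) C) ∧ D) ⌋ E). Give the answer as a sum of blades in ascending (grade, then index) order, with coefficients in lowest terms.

step 1: -1 - 1/5*e1 - 32/15*e4 + 4/5*e5 + 16/15*e1 e2 + 2/5*e2 e4 - 1/2*e1 e2 e4 - 2/5*e1 e2 e4 e5
step 2: -64/15 - 14/15*e1 + 4/5*e2 + 2*e4 - 14/15*e5 - e1 e2 + 2/5*e1 e4 + 7/6*e1 e5 - 28/15*e2 e4 - 224/45*e2 e5 - 1/5*e3 e4 - 8/15*e3 e5 + 8/5*e4 e5 + 2/5*e1 e2 e3 - 32/15*e1 e2 e4 + 4/5*e1 e2 e5 - 112/45*e1 e4 e5 + 1/10*e2 e3 e5 - 7/3*e2 e4 e5 - 1/4*e3 e4 e5 - 1/2*e1 e2 e3 e5 - 7/15*e1 e2 e4 e5 - 1/5*e1 e3 e4 e5 + 16/15*e1 e2 e3 e4 e5
step 3: 64/15 + 14/15*e1 - 4/5*e2 - 2*e4 + 14/15*e5 + e1 e2 - 2/5*e1 e4 - 7/6*e1 e5 + 28/15*e2 e4 + 224/45*e2 e5 + 1/5*e3 e4 + 24/5*e3 e5 - 8/5*e4 e5 - 2/5*e1 e2 e3 + 32/15*e1 e2 e4 - 4/5*e1 e2 e5 + 14/15*e1 e3 e5 + 112/45*e1 e4 e5 - 9/10*e2 e3 e5 + 7/3*e2 e4 e5 + 9/4*e3 e4 e5 + 3/2*e1 e2 e3 e5 + 7/15*e1 e2 e4 e5 + 3/5*e1 e3 e4 e5 - 28/15*e2 e3 e4 e5 - 16/5*e1 e2 e3 e4 e5
step 4: -37/9 - 28/45*e1 - 139/30*e2 + 18/5*e3 + 22/15*e4 + 224/45*e5 + 2/3*e1 e2 - 4/15*e1 e4 + 16/5*e2 e3 + 418/45*e2 e4 - 2/5*e2 e5 - 448/45*e3 e4 + 56/15*e3 e5 + 64/45*e1 e2 e4 + 28/15*e2 e3 e4 + 4*e2 e3 e5 + 8/5*e3 e4 e5 + 128/15*e2 e3 e4 e5
Answer: -37/9 - 28/45*e1 - 139/30*e2 + 18/5*e3 + 22/15*e4 + 224/45*e5 + 2/3*e1 e2 - 4/15*e1 e4 + 16/5*e2 e3 + 418/45*e2 e4 - 2/5*e2 e5 - 448/45*e3 e4 + 56/15*e3 e5 + 64/45*e1 e2 e4 + 28/15*e2 e3 e4 + 4*e2 e3 e5 + 8/5*e3 e4 e5 + 128/15*e2 e3 e4 e5


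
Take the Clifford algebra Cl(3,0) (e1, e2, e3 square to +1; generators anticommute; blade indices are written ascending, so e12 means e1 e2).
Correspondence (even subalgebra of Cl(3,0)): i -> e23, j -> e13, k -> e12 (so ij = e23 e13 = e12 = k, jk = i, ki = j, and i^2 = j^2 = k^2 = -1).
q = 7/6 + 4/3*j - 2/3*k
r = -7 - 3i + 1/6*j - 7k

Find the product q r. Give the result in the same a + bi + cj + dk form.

In blades: q = 7/6 - 2/3*e12 + 4/3*e13, r = -7 - 7*e12 + 1/6*e13 - 3*e23.
Distribute q over r term by term (generator squares from the signature, products reordered to ascending indices): (7/6)*r = -49/6 - 49/6*e12 + 7/36*e13 - 7/2*e23; (-2/3*e12)*r = -14/3 + 14/3*e12 + 2*e13 + 1/9*e23; (4/3*e13)*r = -2/9 + 4*e12 - 28/3*e13 - 28/3*e23.
Sum: -235/18 + 1/2*e12 - 257/36*e13 - 229/18*e23; translating back through the correspondence:
Answer: -235/18 - 229/18*i - 257/36*j + 1/2*k


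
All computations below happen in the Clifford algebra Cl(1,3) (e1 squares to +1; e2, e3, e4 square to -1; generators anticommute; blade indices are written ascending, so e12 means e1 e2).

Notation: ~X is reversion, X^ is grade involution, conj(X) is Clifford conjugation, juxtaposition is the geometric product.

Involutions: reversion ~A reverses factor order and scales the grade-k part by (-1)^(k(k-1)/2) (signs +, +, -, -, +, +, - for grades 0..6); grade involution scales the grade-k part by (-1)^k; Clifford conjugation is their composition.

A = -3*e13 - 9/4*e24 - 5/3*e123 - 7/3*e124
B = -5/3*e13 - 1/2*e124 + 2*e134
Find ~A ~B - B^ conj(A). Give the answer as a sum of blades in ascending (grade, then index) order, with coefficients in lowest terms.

first term: 23/6 - 9/8*e1 - 25/9*e2 - 6*e4 - 14/3*e23 + 10/3*e24 + 5/6*e34 - 9/2*e123 - 43/18*e234 - 15/4*e1234
second term: -23/6 - 9/8*e1 - 25/9*e2 - 6*e4 - 14/3*e23 + 10/3*e24 + 5/6*e34 + 9/2*e123 + 43/18*e234 + 15/4*e1234
Answer: 23/3 - 9*e123 - 43/9*e234 - 15/2*e1234


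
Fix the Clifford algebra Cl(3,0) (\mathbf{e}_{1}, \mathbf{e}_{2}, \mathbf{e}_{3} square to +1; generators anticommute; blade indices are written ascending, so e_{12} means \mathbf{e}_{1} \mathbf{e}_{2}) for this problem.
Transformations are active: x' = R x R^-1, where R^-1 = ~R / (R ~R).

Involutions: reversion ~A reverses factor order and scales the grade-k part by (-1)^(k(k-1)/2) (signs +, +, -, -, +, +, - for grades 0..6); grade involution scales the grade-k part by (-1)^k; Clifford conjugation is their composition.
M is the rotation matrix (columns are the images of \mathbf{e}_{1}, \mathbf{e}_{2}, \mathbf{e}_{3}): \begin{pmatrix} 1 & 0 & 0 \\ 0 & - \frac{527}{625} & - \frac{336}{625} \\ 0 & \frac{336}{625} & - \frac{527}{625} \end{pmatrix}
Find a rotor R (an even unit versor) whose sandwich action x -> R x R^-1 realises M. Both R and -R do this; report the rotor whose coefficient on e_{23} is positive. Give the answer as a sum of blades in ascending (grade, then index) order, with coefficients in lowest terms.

Method: write R = a + b12*e_{12} + b13*e_{13} + b23*e_{23} with a^2 + b12^2 + b13^2 + b23^2 = 1 (so R^-1 = ~R). Expanding the columns R e_j ~R gives tr M = 4a^2 - 1 and, from the antisymmetric part, M21 - M12 = -4a*b12, M13 - M31 = 4a*b13, M32 - M23 = -4a*b23.
Here tr M = -\frac{429}{625}, so a^2 = (1 + tr M)/4 = \frac{49}{625} and a = ±\frac{7}{25}. Taking a = \frac{7}{25}: M21 - M12 = 0, M13 - M31 = 0, M32 - M23 = \frac{672}{625}, giving b12 = 0, b13 = 0, b23 = -\frac{24}{25}, i.e. R = \frac{7}{25} - \frac{24}{25} e_{23}.
Its e_{23} coefficient is negative, so report the other preimage -R.
Answer: -\frac{7}{25} + \frac{24}{25} e_{23}. Uniqueness: Spin(3) -> SO(3) maps R and -R to the same rotation of trace -\frac{429}{625}; fixing the sign of the e_{23} coefficient removes the ambiguity.


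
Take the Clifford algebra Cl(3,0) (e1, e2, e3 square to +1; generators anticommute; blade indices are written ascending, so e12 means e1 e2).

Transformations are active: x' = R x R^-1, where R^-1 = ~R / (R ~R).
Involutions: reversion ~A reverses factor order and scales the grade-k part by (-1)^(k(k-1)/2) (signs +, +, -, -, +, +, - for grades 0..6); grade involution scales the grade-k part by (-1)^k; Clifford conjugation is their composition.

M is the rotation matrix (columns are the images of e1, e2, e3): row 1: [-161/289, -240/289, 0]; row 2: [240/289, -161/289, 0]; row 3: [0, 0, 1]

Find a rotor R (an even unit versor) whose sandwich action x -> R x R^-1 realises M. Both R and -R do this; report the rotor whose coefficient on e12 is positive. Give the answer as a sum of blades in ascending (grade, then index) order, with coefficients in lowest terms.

Method: write R = a + b12*e12 + b13*e13 + b23*e23 with a^2 + b12^2 + b13^2 + b23^2 = 1 (so R^-1 = ~R). Expanding the columns R e_j ~R gives tr M = 4a^2 - 1 and, from the antisymmetric part, M21 - M12 = -4a*b12, M13 - M31 = 4a*b13, M32 - M23 = -4a*b23.
Here tr M = -33/289, so a^2 = (1 + tr M)/4 = 64/289 and a = ±8/17. Taking a = 8/17: M21 - M12 = 480/289, M13 - M31 = 0, M32 - M23 = 0, giving b12 = -15/17, b13 = 0, b23 = 0, i.e. R = 8/17 - 15/17*e12.
Its e12 coefficient is negative, so report the other preimage -R.
Answer: -8/17 + 15/17*e12. Sheet selection: the two-to-one cover makes ±R indistinguishable at the matrix level (trace -33/289), so uniqueness comes from the required sign on e12.


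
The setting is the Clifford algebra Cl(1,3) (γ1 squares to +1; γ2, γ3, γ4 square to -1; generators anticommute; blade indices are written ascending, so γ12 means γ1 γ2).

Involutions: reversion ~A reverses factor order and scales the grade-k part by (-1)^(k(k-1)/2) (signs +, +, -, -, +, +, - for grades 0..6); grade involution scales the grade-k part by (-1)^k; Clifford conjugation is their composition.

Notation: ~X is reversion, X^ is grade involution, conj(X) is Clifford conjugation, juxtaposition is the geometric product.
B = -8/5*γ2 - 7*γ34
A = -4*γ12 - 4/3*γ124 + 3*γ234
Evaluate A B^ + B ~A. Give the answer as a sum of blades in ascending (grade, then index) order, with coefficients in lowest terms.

first term: 32/5*γ1 + 21*γ2 - 32/15*γ14 - 24/5*γ34 + 28/3*γ123 + 28*γ1234
second term: -32/5*γ1 - 21*γ2 - 32/15*γ14 - 24/5*γ34 + 28/3*γ123 - 28*γ1234
Answer: -64/15*γ14 - 48/5*γ34 + 56/3*γ123


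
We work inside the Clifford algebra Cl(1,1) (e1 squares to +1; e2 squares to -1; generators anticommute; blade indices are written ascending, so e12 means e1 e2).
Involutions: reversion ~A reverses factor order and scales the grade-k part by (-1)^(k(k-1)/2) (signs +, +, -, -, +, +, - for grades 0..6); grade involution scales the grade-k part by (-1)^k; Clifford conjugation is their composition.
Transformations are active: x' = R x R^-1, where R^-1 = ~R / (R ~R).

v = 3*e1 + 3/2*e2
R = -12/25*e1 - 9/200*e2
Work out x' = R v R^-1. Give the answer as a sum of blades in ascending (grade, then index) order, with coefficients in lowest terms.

~R = -12/25*e1 - 9/200*e2, and R ~R = 1827/8000, so R^-1 = ~R / (1827/8000).
R v = -549/400 - 117/200*e12
Answer: 2811/1015*e1 - 1947/2030*e2


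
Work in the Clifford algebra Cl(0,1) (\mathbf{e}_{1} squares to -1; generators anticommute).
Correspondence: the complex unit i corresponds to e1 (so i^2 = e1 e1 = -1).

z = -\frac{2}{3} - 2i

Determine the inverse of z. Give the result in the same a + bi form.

In blades: z = -\frac{2}{3} - 2 e_{1}.
With qbar = -\frac{2}{3} + 2 e_{1} (scalar fixed, mapped units negated), z qbar = \frac{40}{9} (the sum of squared coefficients), so z^-1 = qbar / (\frac{40}{9}) = -\frac{3}{20} + \frac{9}{20} e_{1}; translating back:
Answer: -\frac{3}{20} + \frac{9}{20}i


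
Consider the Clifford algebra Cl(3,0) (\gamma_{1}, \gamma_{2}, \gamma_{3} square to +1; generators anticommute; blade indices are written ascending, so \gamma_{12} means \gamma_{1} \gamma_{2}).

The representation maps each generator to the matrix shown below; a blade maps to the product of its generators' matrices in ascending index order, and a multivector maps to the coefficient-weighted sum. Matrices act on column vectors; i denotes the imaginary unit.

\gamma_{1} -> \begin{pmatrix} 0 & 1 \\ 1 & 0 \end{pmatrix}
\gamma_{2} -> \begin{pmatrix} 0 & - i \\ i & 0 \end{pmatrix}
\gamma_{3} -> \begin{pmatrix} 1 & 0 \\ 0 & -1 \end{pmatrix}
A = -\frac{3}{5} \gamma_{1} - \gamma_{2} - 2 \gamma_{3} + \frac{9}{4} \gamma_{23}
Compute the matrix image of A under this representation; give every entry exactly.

Bivector images (products of the table entries): rho(\gamma_{23}) = rho(\gamma_{2})rho(\gamma_{3}) = \begin{pmatrix} 0 & i \\ i & 0 \end{pmatrix}.
M = (-\frac{3}{5})*rho(\gamma_{1}) + (-1)*rho(\gamma_{2}) + (-2)*rho(\gamma_{3}) + (\frac{9}{4})*rho(\gamma_{23}), summed entrywise:
Answer: \begin{pmatrix} -2 & - \frac{3}{5} + \frac{13 i}{4} \\ - \frac{3}{5} + \frac{5 i}{4} & 2 \end{pmatrix}


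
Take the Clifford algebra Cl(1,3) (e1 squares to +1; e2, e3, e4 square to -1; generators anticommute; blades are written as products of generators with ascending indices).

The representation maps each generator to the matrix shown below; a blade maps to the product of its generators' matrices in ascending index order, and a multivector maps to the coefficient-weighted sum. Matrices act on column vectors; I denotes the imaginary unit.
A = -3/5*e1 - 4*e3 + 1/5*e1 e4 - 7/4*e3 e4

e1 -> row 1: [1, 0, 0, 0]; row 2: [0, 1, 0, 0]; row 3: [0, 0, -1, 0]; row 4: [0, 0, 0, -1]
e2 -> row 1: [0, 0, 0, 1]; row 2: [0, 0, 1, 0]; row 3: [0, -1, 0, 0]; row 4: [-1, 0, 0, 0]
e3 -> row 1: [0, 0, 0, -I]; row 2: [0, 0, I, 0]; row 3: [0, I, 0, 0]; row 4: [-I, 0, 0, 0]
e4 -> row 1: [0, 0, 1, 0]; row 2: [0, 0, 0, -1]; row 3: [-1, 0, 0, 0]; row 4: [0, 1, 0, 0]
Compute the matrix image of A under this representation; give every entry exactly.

Bivector images (products of the table entries): rho(e1 e4) = rho(e1)rho(e4) = row 1: [0, 0, 1, 0]; row 2: [0, 0, 0, -1]; row 3: [1, 0, 0, 0]; row 4: [0, -1, 0, 0]; rho(e3 e4) = rho(e3)rho(e4) = row 1: [0, -I, 0, 0]; row 2: [-I, 0, 0, 0]; row 3: [0, 0, 0, -I]; row 4: [0, 0, -I, 0].
M = (-3/5)*rho(e1) + (-4)*rho(e3) + (1/5)*rho(e1 e4) + (-7/4)*rho(e3 e4), summed entrywise:
Answer: row 1: [-3/5, 7*I/4, 1/5, 4*I]; row 2: [7*I/4, -3/5, -4*I, -1/5]; row 3: [1/5, -4*I, 3/5, 7*I/4]; row 4: [4*I, -1/5, 7*I/4, 3/5]


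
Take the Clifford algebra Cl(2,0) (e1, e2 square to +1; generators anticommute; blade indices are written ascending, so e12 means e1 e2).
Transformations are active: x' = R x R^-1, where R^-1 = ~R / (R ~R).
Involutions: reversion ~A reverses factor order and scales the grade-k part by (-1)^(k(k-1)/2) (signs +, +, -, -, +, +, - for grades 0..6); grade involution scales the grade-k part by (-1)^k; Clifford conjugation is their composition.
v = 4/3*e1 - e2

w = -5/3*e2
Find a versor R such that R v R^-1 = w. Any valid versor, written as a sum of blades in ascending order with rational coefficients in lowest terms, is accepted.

Sketch: the shared square 25/9 makes R = v + w = 4/3*e1 - 8/3*e2 the natural versor; its sandwich fixes that direction, negates (v - w)/2, and sends v to w.
Answer: 4/3*e1 - 8/3*e2


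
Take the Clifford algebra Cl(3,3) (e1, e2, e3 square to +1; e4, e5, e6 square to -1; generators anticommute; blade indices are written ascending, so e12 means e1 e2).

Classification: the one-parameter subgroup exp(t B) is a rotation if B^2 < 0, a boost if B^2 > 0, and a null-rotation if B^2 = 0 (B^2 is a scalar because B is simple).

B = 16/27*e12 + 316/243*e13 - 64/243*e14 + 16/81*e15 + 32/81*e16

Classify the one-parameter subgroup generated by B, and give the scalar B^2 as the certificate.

B^2 term by term: the squares give (16/27)^2*(e12)^2 + (316/243)^2*(e13)^2 + (-64/243)^2*(e14)^2 + (16/81)^2*(e15)^2 + (32/81)^2*(e16)^2 = 256/729*(-1) + 99856/59049*(-1) + 4096/59049*(+1) + 256/6561*(+1) + 1024/6561*(+1) = -16/9 (each basis 2-blade squares to minus the product of its generators' squares); cross terms between blades sharing an index anticommute and cancel. So B^2 = -16/9.
Answer: rotation, certificate B^2 = -16/9. No conjugation can change B^2 = -16/9; the sign gives the class.


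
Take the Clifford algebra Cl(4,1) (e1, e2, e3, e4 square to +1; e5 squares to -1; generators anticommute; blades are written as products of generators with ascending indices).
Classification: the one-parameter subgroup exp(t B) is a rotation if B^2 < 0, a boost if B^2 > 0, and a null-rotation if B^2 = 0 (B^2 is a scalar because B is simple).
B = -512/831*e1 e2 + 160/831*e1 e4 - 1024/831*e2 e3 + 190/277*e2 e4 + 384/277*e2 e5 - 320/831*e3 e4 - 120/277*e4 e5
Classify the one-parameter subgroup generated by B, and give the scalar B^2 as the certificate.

B^2 term by term: the squares give (-512/831)^2*(e1 e2)^2 + (160/831)^2*(e1 e4)^2 + (-1024/831)^2*(e2 e3)^2 + (190/277)^2*(e2 e4)^2 + (384/277)^2*(e2 e5)^2 + (-320/831)^2*(e3 e4)^2 + (-120/277)^2*(e4 e5)^2 = 262144/690561*(-1) + 25600/690561*(-1) + 1048576/690561*(-1) + 36100/76729*(-1) + 147456/76729*(+1) + 102400/690561*(-1) + 14400/76729*(+1) = -4/9 (each basis 2-blade squares to minus the product of its generators' squares); cross terms between blades sharing an index anticommute and cancel; the commuting (index-disjoint) pairs give grade-4 terms 2*c*c'*(blade product), which cancel blade by blade — e1 e2 e3 e4: 327680/690561 - 327680/690561 = 0; e1 e2 e4 e5: 40960/76729 - 40960/76729 = 0; e2 e3 e4 e5: 81920/76729 - 81920/76729 = 0 — confirming B is simple. So B^2 = -4/9.
Answer: rotation, certificate B^2 = -4/9. The scalar -4/9 is the complete invariant here: its sign names the subgroup type.


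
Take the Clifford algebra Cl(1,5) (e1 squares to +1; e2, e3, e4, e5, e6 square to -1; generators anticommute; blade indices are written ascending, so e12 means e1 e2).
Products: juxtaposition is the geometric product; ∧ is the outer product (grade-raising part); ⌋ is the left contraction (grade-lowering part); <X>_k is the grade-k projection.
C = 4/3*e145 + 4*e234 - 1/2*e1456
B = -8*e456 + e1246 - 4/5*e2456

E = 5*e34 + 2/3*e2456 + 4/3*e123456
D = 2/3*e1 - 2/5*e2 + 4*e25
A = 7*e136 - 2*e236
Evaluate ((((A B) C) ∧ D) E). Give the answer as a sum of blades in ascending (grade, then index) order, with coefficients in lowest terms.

step 1: -2*e134 + 7*e234 + 8/5*e345 + 56*e1345 - 16*e2345 + 28/5*e12345
step 2: 28 + 224/3*e3 + 64*e5 + 8*e12 + 32/15*e13 - 112/5*e15 - 112/15*e23 + 32/5*e25 + 8/3*e35 - 28*e36 + 64/3*e123 + 224*e125 - 4/5*e136 + 14/5*e236 - e356 + 28/3*e1235 - 8*e1236 - 7/2*e12356
step 3: 56/3*e1 - 56/5*e2 - 448/9*e13 - 128/3*e15 + 448/15*e23 + 688/5*e25 - 928/225*e123 - 352/75*e125 + 16/9*e135 - 56/3*e136 - 4496/15*e235 + 56/5*e236 - 128/15*e1235 - 116/75*e1236 + 2/3*e1356 + 558/5*e2356 + 16/5*e12356
step 4: 64/15*e4 + 17896/45*e14 - 1336/9*e24 - 372/5*e34 + 464/225*e45 + 3616/45*e46 + 928/45*e124 + 456/5*e134 - 1072/45*e145 - 7736/25*e146 - 56*e234 + 13712/9*e245 - 1448/27*e246 + 112/15*e345 + 5152/25*e346 + 8752/675*e456 + 4/9*e1234 + 128/3*e1245 + 1628/45*e1246 - 48232/225*e1345 - 1600/9*e1346 - 1942/45*e1456 + 688*e2345 + 512/9*e2346 - 13274/27*e2456 + 896/45*e3456 - 496/45*e12345 + 32/27*e12346 - 32/9*e12456 - 11936/675*e13456 + 224/9*e23456 + 896/27*e123456
Answer: 64/15*e4 + 17896/45*e14 - 1336/9*e24 - 372/5*e34 + 464/225*e45 + 3616/45*e46 + 928/45*e124 + 456/5*e134 - 1072/45*e145 - 7736/25*e146 - 56*e234 + 13712/9*e245 - 1448/27*e246 + 112/15*e345 + 5152/25*e346 + 8752/675*e456 + 4/9*e1234 + 128/3*e1245 + 1628/45*e1246 - 48232/225*e1345 - 1600/9*e1346 - 1942/45*e1456 + 688*e2345 + 512/9*e2346 - 13274/27*e2456 + 896/45*e3456 - 496/45*e12345 + 32/27*e12346 - 32/9*e12456 - 11936/675*e13456 + 224/9*e23456 + 896/27*e123456


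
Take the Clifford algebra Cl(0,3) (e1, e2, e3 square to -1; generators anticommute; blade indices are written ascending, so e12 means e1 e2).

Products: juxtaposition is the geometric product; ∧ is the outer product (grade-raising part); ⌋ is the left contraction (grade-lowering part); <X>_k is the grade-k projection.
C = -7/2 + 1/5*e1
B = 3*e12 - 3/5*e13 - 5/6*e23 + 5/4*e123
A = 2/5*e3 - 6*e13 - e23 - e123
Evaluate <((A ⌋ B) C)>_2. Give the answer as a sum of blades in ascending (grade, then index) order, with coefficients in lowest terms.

step 1: -341/60 + 101/100*e1 - 47/6*e2 - 1/2*e12
step 2: 59069/3000 - 2803/600*e1 + 1639/60*e2 + 199/60*e12
step 3: 199/60*e12
Answer: 199/60*e12


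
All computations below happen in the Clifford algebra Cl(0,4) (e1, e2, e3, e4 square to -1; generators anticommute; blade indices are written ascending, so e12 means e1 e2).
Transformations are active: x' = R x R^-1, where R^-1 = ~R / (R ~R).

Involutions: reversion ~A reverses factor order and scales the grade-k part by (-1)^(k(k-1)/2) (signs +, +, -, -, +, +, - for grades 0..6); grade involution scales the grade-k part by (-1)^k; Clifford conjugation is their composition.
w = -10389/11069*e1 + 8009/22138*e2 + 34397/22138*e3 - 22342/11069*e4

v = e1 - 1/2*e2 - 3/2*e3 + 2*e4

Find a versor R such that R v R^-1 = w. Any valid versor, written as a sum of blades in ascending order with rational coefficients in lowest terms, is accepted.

Construction: equal norms (both -15/2) license R = v + w = 680/11069*e1 - 1530/11069*e2 + 595/11069*e3 - 204/11069*e4 — nothing changes along that direction, while (v - w)/2 changes sign, so v maps onto w.
Answer: 680/11069*e1 - 1530/11069*e2 + 595/11069*e3 - 204/11069*e4


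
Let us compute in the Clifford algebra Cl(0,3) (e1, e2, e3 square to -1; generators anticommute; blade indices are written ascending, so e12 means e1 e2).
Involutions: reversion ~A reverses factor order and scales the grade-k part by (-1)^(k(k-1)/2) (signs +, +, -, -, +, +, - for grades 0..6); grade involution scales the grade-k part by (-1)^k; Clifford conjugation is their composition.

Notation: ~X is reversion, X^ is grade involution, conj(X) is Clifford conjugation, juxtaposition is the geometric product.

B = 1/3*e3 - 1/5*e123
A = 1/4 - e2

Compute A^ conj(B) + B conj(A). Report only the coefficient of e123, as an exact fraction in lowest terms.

first term: -1/12*e3 - 1/5*e13 - 1/3*e23 - 1/20*e123
second term: 1/12*e3 - 1/5*e13 - 1/3*e23 - 1/20*e123
Answer: -1/10


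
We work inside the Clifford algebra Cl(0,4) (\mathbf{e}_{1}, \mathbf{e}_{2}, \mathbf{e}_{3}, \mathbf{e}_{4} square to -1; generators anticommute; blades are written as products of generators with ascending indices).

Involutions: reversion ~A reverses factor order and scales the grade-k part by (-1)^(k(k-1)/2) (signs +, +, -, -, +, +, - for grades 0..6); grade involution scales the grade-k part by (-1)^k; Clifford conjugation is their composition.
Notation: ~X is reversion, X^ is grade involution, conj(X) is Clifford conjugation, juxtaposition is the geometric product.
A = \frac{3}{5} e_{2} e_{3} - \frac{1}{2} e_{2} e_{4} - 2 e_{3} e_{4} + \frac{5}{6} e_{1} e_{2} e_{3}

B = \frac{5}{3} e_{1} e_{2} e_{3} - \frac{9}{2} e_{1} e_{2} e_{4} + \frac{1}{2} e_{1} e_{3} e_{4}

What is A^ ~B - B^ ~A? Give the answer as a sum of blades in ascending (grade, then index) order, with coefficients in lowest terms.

first term: \frac{25}{18} + \frac{9}{4} e_{1} + \frac{5}{12} e_{2} e_{4} + \frac{15}{4} e_{3} e_{4} + \frac{37}{4} e_{1} e_{2} e_{3} + \frac{109}{30} e_{1} e_{2} e_{4} + \frac{28}{15} e_{1} e_{3} e_{4}
second term: \frac{25}{18} - \frac{9}{4} e_{1} - \frac{5}{12} e_{2} e_{4} - \frac{15}{4} e_{3} e_{4} + \frac{37}{4} e_{1} e_{2} e_{3} + \frac{109}{30} e_{1} e_{2} e_{4} + \frac{28}{15} e_{1} e_{3} e_{4}
Answer: \frac{9}{2} e_{1} + \frac{5}{6} e_{2} e_{4} + \frac{15}{2} e_{3} e_{4}


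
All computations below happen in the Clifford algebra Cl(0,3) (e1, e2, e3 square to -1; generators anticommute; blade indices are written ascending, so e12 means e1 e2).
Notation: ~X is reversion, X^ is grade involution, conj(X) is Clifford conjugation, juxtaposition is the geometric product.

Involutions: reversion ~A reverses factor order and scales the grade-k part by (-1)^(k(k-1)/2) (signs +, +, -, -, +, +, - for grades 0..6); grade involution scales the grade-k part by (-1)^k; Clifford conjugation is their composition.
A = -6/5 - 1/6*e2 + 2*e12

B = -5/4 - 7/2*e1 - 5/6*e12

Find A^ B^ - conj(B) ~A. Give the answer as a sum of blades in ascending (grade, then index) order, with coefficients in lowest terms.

first term: 19/6 - 781/180*e1 + 163/24*e2 - 25/12*e12
second term: 19/6 - 731/180*e1 + 173/24*e2 + 11/12*e12
Answer: -5/18*e1 - 5/12*e2 - 3*e12


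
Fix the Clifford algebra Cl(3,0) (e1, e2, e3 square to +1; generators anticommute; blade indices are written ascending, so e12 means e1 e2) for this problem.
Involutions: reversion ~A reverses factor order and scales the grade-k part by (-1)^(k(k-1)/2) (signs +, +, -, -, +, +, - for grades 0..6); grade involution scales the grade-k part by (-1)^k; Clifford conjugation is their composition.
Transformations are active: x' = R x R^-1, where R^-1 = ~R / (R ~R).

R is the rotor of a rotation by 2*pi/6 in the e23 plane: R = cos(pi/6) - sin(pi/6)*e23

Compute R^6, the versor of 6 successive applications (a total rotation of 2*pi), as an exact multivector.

The rotor phase is half the rotation angle and phases add under composition, so 6 steps in the e23 plane accumulate phase 6*(pi/6) = pi: R^6 = cos(pi) - sin(pi)*e23.
cos(pi) = -1 and sin(pi) = 0, so R^6 = -1. The total rotation 2*pi is 1 full turn, so every vector returns to itself, yet the rotor is -1, on the OTHER sheet of the double cover (an odd number of 2*pi turns).
Answer: -1
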